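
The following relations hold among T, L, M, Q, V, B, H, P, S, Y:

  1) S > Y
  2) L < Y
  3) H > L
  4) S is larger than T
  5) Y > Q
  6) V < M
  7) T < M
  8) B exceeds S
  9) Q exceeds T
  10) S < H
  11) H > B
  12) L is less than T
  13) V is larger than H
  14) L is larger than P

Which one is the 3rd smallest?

T

Chaining the given pairs: P < L < T < Q < Y < S < B < H < V < M.
The 3rd smallest is T.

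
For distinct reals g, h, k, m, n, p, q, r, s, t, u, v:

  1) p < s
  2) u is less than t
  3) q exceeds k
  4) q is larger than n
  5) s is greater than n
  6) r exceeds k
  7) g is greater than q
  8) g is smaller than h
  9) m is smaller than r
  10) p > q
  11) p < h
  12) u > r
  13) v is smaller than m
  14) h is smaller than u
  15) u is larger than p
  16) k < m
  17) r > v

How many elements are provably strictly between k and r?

1

The relations place k below r. An element lies strictly between them when it is forced above k and also forced below r.
Above k: {q, m, p, g, s, h, u, t}. Below r: {v, m}.
Intersection: {m} — 1.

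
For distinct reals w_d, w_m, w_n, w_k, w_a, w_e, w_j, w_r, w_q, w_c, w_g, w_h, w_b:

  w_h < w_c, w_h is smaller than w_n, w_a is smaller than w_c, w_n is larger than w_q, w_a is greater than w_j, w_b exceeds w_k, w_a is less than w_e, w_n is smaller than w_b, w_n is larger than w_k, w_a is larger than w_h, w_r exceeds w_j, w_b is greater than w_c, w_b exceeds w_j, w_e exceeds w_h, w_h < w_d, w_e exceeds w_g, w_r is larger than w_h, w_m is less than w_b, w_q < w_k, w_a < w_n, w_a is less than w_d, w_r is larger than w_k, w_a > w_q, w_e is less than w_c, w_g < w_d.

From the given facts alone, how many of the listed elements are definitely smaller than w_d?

From w_d the given relations immediately reach w_g, w_h, w_a.
From those, w_j, w_q — 5 in total.
No other element is forced below w_d by the given relations, so the count is 5.

5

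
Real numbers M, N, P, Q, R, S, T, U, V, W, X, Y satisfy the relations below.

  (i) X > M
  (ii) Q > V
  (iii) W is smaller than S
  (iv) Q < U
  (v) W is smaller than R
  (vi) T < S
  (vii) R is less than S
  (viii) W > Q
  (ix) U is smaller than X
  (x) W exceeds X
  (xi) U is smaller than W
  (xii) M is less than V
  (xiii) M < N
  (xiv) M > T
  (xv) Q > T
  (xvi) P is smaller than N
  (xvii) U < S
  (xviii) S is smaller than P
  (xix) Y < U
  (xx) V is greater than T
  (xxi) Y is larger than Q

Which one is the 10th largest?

V

The consecutive relations fix a unique order: T < M < V < Q < Y < U < X < W < R < S < P < N.
Counting 10 from the largest end gives V.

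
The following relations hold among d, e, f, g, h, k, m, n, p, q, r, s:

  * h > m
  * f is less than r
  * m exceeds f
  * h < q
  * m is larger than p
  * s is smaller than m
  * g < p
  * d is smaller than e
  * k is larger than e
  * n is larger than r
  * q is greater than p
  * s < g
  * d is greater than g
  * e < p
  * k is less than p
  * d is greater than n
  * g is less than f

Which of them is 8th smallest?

k

The consecutive relations fix a unique order: s < g < f < r < n < d < e < k < p < m < h < q.
The 8th smallest is k.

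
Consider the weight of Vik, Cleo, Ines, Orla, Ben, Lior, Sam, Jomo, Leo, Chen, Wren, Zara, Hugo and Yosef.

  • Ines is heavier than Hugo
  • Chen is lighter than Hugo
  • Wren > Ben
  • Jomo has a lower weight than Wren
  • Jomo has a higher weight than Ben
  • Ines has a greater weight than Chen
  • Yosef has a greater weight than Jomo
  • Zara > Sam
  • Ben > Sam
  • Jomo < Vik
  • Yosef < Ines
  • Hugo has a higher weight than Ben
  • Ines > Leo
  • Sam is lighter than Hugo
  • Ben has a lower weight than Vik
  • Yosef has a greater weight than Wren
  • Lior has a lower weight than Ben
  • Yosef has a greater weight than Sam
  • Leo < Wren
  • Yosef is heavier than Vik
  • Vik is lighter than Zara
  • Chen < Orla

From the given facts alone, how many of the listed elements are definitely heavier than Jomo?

The elements the relations force above Jomo are Wren, Vik, Yosef, Ines, Zara — no chain reaches any other.
That is 5.

5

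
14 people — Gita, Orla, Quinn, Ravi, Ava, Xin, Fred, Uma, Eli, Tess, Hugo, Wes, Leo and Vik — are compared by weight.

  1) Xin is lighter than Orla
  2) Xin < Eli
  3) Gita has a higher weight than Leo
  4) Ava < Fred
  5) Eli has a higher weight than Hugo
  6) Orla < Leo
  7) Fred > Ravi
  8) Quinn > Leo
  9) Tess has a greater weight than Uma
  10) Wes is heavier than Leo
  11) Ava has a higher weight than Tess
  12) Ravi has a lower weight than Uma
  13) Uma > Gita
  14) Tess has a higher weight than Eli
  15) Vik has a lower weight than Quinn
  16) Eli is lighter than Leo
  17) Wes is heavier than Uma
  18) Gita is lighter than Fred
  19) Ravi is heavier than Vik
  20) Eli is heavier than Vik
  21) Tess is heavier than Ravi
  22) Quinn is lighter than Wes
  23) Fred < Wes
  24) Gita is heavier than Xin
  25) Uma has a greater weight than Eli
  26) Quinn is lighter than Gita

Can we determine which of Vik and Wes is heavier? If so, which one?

Wes

Following the relations from Vik: Vik < Eli < Leo < Quinn < Gita < Uma < Tess < Ava < Fred < Wes.
So Wes is heavier.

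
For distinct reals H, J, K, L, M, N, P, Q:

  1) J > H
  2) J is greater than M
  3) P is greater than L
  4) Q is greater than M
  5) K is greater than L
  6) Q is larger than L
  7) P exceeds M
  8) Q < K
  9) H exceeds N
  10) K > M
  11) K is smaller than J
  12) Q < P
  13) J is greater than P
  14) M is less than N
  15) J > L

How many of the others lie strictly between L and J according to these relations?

The relations place L below J. An element lies strictly between them when it is forced above L and also forced below J.
Above L: {Q, P, K}. Below J: {M, N, H, Q, P, K}.
Intersection: {Q, P, K} — 3.

3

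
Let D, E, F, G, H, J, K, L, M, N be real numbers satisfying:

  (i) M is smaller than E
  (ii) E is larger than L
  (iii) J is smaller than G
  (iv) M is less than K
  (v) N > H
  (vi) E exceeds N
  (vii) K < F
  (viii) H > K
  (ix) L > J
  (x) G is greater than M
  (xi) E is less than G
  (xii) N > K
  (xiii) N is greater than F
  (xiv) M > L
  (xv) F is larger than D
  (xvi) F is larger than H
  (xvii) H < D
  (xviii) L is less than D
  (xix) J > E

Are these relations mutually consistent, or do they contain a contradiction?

inconsistent

We have E < J stated directly, yet also J < L < M < K < H < D < F < N < E by chaining the others — so J < E. Contradiction.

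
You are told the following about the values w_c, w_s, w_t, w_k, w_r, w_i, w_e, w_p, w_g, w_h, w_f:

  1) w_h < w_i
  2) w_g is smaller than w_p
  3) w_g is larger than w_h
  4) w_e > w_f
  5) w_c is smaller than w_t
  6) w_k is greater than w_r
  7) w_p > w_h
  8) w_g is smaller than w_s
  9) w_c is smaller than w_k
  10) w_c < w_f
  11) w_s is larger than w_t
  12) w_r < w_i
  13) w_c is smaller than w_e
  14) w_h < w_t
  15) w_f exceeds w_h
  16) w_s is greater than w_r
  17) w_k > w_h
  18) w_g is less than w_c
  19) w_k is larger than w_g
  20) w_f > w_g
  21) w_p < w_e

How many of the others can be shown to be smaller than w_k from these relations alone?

From w_k the given relations immediately reach w_h, w_r, w_g, w_c.
Nothing else is reachable below w_k; 4 in all.

4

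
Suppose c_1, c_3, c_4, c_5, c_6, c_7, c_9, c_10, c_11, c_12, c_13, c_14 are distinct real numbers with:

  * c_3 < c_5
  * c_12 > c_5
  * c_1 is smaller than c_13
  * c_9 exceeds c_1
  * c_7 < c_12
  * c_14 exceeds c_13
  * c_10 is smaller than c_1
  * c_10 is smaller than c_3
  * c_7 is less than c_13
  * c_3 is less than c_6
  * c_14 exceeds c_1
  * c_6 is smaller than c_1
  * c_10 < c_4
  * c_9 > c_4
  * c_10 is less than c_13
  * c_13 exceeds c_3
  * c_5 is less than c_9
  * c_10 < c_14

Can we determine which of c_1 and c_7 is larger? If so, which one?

Following every chain through c_7: above c_7 we get c_13, c_14, c_12.
c_1 is not reached, and no chain runs the other way from c_1 to c_7.
So the given relations leave the order of c_7 and c_1 undetermined.

undetermined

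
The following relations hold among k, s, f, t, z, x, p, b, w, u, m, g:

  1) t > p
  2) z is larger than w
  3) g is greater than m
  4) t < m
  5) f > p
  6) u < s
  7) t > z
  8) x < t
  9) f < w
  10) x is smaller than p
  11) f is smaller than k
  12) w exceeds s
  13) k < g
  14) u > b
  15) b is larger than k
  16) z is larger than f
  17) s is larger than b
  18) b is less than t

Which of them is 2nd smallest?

p

Chaining the given pairs: x < p < f < k < b < u < s < w < z < t < m < g.
The 2nd smallest is p.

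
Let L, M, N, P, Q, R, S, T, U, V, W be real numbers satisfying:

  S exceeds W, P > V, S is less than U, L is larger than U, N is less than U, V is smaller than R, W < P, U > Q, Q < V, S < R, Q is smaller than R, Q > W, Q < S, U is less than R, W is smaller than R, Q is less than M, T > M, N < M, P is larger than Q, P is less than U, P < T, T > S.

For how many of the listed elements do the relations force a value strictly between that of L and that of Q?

Chaining upward from Q reaches: S, M, V, P, T, U, R.
Chaining downward from L reaches: N, W, S, V, P, U.
Strictly between Q and L are those in both lists: S, V, P, U — 4 elements.

4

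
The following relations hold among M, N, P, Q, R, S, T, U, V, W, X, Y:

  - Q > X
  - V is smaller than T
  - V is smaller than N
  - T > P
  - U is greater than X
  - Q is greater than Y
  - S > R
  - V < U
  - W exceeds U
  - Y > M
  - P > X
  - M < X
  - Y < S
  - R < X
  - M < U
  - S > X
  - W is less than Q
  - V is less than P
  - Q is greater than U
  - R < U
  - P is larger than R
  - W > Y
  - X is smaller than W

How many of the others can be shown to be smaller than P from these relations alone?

Directly below P: V, R, X.
One step further: M (4 so far).
Nothing else is reachable below P; 4 in all.

4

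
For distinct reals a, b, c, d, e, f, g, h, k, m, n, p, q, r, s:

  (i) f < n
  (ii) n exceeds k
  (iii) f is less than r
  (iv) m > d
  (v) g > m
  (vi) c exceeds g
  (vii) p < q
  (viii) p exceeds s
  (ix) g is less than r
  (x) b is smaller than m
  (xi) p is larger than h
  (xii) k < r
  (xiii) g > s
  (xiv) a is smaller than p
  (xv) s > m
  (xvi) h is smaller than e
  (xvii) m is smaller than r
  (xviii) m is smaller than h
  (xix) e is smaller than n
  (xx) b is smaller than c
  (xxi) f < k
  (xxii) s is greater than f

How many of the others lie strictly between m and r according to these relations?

2

The relations place m below r. An element lies strictly between them when it is forced above m and also forced below r.
Above m: {s, g, h, p, e, c, n, q}. Below r: {d, b, f, s, k, g}.
Intersection: {s, g} — 2.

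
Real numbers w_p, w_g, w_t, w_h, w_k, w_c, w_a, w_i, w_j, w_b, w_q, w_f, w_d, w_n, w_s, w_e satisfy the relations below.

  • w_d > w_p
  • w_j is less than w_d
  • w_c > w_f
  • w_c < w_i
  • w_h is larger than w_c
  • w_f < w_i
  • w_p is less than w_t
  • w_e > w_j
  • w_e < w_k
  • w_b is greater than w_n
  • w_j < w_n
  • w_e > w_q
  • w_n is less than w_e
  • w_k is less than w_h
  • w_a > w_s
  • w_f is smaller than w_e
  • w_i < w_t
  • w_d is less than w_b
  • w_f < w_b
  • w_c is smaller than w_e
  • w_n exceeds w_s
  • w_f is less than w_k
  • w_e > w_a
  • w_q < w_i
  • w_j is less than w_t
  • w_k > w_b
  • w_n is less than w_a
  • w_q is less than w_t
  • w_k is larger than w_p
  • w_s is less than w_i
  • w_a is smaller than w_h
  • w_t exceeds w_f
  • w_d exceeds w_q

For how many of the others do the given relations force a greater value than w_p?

5

Directly above w_p: w_d, w_t, w_k.
One step further: w_b, w_h (5 so far).
No other element is forced above w_p by the given relations, so the count is 5.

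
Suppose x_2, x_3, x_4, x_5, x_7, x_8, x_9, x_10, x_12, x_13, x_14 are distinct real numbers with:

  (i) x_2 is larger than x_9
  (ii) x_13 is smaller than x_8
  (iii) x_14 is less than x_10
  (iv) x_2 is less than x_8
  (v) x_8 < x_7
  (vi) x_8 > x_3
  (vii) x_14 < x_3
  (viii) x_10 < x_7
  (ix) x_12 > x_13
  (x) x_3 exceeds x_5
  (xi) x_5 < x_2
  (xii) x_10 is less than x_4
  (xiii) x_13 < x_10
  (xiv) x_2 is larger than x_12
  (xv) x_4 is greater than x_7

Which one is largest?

x_4

x_5 is not greatest since x_5 < x_3; x_14 is not greatest since x_14 < x_10; x_13 is not greatest since x_13 < x_12; x_9 is not greatest since x_9 < x_2; x_12 is not greatest since x_12 < x_2; x_10 is not greatest since x_10 < x_4; x_2 is not greatest since x_2 < x_8; x_3 is not greatest since x_3 < x_8; x_8 is not greatest since x_8 < x_7; x_7 is not greatest since x_7 < x_4.
Only x_4 has nothing above it, so x_4 is the largest.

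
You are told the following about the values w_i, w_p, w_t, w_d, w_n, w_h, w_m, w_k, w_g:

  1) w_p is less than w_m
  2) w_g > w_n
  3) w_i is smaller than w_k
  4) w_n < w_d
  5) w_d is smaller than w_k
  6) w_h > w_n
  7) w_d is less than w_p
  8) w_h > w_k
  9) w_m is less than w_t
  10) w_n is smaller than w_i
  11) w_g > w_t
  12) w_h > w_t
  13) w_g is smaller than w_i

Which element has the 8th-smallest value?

The consecutive relations fix a unique order: w_n < w_d < w_p < w_m < w_t < w_g < w_i < w_k < w_h.
The 8th smallest is w_k.

w_k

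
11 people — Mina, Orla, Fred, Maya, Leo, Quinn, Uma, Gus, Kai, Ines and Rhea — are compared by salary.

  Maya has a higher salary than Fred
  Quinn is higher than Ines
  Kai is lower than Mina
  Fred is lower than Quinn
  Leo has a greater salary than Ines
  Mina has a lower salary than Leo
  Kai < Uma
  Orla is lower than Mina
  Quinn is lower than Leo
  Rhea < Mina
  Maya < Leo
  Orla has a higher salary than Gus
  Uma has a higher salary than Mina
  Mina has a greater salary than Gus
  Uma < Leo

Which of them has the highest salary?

Leo

Chaining downward from Leo: directly below it, Maya, Ines, Mina, Uma, Quinn; then Gus, Fred, Kai, Orla, Rhea.
That covers every other element, and nothing is given above Leo, so Leo is the highest salary.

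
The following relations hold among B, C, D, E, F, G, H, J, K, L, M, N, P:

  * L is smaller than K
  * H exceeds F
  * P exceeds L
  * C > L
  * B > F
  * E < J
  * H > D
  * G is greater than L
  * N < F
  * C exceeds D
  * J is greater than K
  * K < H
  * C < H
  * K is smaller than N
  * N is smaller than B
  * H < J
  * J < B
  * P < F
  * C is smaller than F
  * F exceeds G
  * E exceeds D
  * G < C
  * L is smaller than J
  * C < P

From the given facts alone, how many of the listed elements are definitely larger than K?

5

From K the given relations immediately reach N, H, J.
From those, F, B — 5 in total.
Nothing else is reachable above K; 5 in all.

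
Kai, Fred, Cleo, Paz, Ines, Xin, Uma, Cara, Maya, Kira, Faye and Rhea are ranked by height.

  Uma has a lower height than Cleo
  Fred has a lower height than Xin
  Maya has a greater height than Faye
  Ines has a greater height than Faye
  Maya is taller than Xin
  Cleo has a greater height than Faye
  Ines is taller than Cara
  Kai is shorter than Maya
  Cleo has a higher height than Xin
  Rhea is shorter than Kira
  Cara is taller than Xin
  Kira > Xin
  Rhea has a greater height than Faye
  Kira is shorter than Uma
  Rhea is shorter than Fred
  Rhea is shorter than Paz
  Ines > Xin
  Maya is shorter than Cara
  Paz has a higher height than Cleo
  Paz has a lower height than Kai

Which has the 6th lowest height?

Uma

Piecing the relations together gives one ordering: Faye < Rhea < Fred < Xin < Kira < Uma < Cleo < Paz < Kai < Maya < Cara < Ines.
Counting 6 from the smallest end gives Uma.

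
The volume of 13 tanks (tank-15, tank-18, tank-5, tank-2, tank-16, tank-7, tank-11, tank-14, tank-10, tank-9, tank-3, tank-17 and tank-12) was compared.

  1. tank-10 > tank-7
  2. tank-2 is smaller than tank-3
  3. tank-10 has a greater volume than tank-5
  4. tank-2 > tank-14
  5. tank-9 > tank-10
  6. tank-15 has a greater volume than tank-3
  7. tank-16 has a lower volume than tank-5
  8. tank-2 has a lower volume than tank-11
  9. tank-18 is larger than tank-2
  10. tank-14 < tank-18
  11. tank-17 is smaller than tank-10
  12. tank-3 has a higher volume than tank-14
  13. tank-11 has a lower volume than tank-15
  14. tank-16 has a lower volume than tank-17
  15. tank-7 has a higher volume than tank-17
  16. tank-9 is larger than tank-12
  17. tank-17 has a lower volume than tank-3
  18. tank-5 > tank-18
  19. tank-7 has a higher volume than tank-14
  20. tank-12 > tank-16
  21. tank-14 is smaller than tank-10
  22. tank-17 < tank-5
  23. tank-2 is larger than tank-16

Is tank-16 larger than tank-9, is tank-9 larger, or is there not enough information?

Link the given pairs in sequence: tank-16 < tank-17; tank-17 < tank-7; tank-7 < tank-10; tank-10 < tank-9.
Together: tank-16 < tank-17 < tank-7 < tank-10 < tank-9.
So tank-9 is larger.

tank-9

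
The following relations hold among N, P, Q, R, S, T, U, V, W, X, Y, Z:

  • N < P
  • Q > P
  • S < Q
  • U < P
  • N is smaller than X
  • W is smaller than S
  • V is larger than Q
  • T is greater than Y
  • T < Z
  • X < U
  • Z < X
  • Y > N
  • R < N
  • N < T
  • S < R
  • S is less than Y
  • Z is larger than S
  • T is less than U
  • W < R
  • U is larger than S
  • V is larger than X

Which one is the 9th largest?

N

The consecutive relations fix a unique order: W < S < R < N < Y < T < Z < X < U < P < Q < V.
The 9th largest is N.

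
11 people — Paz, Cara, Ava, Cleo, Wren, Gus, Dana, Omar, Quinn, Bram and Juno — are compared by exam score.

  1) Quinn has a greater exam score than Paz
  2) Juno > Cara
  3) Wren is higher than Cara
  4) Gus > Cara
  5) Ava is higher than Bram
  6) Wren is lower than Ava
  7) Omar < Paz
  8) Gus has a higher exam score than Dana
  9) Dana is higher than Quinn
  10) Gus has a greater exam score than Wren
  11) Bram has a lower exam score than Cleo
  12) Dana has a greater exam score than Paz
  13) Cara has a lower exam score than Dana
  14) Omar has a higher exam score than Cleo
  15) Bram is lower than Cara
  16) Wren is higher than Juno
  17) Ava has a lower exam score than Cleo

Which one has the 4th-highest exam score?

Piecing the relations together gives one ordering: Bram < Cara < Juno < Wren < Ava < Cleo < Omar < Paz < Quinn < Dana < Gus.
Counting 4 from the largest end gives Paz.

Paz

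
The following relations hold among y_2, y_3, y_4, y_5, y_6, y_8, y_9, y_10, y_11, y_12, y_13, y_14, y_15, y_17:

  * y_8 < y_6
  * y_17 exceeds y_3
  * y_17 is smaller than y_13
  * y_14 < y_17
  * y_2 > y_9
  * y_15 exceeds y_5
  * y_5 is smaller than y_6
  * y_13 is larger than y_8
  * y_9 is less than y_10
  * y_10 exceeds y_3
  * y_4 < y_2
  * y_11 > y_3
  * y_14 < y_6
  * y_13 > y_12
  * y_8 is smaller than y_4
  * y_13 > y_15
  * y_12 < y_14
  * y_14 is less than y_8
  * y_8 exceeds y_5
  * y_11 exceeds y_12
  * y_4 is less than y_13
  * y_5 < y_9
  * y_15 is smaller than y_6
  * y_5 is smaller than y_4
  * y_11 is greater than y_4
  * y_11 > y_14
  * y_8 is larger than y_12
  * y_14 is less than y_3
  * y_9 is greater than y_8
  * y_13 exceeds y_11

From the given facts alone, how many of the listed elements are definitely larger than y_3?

From y_3 the given relations immediately reach y_17, y_10, y_11.
From those, y_13 — 4 in total.
Nothing else is reachable above y_3; 4 in all.

4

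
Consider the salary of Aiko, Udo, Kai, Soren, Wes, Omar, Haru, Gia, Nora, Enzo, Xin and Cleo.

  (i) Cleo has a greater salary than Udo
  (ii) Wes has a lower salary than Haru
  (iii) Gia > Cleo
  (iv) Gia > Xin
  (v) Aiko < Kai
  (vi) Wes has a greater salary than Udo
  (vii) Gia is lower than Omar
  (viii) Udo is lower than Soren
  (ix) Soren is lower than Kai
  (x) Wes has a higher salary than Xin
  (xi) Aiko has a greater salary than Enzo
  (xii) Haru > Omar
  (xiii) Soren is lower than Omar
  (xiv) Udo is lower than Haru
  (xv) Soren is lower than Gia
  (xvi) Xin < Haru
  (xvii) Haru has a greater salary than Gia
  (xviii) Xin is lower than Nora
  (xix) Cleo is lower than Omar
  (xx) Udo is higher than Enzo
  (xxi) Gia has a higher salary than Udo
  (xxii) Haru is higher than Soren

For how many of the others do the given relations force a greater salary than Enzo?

9

From Enzo the given relations immediately reach Udo, Aiko.
From those, Cleo, Soren, Gia, Kai, Wes, Haru — 8 in total.
From those, Omar — 9 in total.
Nothing else is reachable above Enzo; 9 in all.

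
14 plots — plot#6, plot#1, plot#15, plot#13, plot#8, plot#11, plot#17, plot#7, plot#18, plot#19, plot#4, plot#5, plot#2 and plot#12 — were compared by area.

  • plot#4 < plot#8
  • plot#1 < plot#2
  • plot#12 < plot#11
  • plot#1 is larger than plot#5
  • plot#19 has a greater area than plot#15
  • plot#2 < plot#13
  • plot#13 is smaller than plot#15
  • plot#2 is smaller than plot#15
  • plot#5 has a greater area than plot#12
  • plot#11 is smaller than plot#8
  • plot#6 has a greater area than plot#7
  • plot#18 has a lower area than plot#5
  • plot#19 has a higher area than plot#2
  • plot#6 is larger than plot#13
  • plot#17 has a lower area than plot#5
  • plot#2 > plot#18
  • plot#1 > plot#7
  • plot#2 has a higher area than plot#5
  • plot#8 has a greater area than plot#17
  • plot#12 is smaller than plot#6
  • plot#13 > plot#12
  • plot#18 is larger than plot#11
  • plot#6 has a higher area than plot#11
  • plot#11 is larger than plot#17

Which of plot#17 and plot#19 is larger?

plot#19

Link the given pairs in sequence: plot#17 < plot#11; plot#11 < plot#18; plot#18 < plot#5; plot#5 < plot#1; plot#1 < plot#2; plot#2 < plot#13; plot#13 < plot#15; plot#15 < plot#19.
Chaining these gives plot#17 < plot#11 < plot#18 < plot#5 < plot#1 < plot#2 < plot#13 < plot#15 < plot#19.
So plot#17 < plot#19; plot#19 is the larger of the two.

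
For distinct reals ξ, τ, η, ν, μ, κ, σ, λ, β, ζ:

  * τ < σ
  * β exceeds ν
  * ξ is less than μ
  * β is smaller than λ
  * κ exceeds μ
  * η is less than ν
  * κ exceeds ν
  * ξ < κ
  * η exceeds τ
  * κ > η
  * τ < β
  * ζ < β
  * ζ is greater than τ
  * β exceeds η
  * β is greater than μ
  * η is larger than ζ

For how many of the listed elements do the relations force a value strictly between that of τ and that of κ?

The relations place τ below κ. An element lies strictly between them when it is forced above τ and also forced below κ.
Above τ: {σ, ζ, η, ν, β, λ}. Below κ: {ξ, μ, ζ, η, ν}.
Intersection: {ζ, η, ν} — 3.

3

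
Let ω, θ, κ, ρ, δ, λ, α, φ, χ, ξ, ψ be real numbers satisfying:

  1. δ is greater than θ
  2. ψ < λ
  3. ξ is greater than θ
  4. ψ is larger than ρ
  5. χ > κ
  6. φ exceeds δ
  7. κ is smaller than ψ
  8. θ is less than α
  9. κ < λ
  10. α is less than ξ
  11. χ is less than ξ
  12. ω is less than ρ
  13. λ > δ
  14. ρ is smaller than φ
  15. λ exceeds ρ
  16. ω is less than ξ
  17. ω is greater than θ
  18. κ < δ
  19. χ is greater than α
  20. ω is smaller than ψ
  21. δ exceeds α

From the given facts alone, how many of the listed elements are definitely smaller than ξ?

5

The elements the relations force below ξ are θ, ω, α, κ, χ — no chain reaches any other.
That is 5.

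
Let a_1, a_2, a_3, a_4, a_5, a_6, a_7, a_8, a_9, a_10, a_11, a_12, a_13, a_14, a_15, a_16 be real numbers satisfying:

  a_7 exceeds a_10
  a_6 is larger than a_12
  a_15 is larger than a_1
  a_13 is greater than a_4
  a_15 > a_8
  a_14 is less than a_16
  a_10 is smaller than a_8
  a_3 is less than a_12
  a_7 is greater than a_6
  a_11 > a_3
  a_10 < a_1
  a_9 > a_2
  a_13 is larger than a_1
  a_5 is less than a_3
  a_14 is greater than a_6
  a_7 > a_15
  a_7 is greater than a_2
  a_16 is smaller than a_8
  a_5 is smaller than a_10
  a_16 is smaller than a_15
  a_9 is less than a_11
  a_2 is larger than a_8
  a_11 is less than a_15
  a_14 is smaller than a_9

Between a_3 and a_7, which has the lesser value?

Link the given pairs in sequence: a_3 < a_12; a_12 < a_6; a_6 < a_14; a_14 < a_16; a_16 < a_8; a_8 < a_2; a_2 < a_9; a_9 < a_11; a_11 < a_15; a_15 < a_7.
Chaining these gives a_3 < a_12 < a_6 < a_14 < a_16 < a_8 < a_2 < a_9 < a_11 < a_15 < a_7.
So a_3 < a_7; a_3 is the smaller of the two.

a_3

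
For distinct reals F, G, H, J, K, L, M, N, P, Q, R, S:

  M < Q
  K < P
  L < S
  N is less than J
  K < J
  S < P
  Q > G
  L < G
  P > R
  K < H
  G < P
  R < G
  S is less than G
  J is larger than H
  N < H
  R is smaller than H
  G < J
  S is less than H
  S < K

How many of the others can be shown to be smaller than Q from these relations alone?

Directly below Q: M, G.
One step further: R, L, S (5 so far).
Nothing else is reachable below Q; 5 in all.

5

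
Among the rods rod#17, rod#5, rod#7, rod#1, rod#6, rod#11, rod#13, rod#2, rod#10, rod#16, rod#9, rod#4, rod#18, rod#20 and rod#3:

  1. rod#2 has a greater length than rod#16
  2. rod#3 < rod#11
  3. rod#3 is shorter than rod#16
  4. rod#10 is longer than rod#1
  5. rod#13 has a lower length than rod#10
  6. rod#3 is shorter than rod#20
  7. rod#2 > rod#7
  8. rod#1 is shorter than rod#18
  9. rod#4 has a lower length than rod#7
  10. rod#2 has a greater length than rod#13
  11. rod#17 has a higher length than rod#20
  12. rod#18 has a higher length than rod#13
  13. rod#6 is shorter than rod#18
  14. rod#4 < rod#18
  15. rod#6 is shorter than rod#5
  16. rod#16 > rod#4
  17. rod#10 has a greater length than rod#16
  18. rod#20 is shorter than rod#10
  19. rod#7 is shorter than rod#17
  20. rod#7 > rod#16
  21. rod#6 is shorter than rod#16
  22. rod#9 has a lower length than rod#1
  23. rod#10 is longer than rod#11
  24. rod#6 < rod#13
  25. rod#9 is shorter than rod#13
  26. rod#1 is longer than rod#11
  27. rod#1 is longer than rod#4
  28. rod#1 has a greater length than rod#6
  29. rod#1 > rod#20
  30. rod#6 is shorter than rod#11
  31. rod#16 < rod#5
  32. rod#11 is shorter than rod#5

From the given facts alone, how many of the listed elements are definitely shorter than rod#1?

The elements the relations force below rod#1 are rod#3, rod#4, rod#6, rod#20, rod#9, rod#11 — no chain reaches any other.
That is 6.

6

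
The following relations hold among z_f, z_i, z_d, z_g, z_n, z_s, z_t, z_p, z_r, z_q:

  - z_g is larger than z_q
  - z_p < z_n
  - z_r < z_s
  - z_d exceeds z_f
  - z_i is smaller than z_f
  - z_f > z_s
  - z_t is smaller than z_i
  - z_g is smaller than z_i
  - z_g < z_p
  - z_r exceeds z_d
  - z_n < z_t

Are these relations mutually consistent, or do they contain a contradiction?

Chaining the given relations yields z_f < z_d < z_r < z_s, so z_f < z_s. But one relation states z_s < z_f. These cannot both hold.

inconsistent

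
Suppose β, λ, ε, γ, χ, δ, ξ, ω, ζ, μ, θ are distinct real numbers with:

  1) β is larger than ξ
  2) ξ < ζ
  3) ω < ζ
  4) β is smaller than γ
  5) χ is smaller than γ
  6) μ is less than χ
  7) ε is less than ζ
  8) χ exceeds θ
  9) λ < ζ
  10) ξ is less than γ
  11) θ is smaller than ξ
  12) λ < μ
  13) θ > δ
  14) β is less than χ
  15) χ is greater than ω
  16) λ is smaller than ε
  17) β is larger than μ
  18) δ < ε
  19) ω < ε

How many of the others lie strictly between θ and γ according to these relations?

3

The relations place θ below γ. An element lies strictly between them when it is forced above θ and also forced below γ.
Above θ: {ξ, β, χ, ζ}. Below γ: {ω, λ, δ, μ, ξ, β, χ}.
Intersection: {ξ, β, χ} — 3.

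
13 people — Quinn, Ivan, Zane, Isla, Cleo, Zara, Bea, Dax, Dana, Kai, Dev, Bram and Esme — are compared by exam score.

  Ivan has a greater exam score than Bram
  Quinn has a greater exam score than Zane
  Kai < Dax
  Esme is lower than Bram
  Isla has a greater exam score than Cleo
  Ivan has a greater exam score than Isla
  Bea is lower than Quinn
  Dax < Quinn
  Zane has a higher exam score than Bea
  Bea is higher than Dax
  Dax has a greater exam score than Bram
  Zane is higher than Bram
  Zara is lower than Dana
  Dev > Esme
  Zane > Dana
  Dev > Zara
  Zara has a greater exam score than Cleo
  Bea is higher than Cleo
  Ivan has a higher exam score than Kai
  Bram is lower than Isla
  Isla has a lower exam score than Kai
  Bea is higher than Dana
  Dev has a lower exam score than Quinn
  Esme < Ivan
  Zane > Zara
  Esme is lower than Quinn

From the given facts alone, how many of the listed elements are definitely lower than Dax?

5

The elements the relations force below Dax are Esme, Bram, Cleo, Isla, Kai — no chain reaches any other.
That is 5.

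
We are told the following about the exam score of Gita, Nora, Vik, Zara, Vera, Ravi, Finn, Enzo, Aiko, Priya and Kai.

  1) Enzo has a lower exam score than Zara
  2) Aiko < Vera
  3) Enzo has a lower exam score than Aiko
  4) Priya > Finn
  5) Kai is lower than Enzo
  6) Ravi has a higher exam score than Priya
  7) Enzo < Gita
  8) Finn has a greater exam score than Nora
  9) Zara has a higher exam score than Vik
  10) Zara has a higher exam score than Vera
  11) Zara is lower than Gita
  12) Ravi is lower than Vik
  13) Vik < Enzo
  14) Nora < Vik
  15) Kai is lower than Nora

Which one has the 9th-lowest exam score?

Vera

Chaining the given pairs: Kai < Nora < Finn < Priya < Ravi < Vik < Enzo < Aiko < Vera < Zara < Gita.
Counting 9 from the smallest end gives Vera.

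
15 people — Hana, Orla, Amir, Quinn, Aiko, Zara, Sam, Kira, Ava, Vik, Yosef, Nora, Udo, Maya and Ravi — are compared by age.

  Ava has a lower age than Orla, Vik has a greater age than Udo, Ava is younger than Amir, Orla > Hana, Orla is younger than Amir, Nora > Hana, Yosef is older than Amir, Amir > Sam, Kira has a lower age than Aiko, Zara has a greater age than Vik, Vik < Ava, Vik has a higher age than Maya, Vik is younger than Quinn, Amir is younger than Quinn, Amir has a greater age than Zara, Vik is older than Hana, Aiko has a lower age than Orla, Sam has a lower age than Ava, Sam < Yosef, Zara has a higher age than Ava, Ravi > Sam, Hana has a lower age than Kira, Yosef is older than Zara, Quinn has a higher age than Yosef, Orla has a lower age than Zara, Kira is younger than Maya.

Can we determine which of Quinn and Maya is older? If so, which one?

Quinn

Maya < Vik and Vik < Ava give Maya < Ava.
Then Ava < Orla extends the chain to Orla.
Then Orla < Zara extends the chain to Zara.
Then Zara < Amir extends the chain to Amir.
With Amir < Yosef: Maya < Vik < Ava < Orla < Zara < Amir < Yosef.
With Yosef < Quinn: Maya < Vik < Ava < Orla < Zara < Amir < Yosef < Quinn.
So Quinn is older.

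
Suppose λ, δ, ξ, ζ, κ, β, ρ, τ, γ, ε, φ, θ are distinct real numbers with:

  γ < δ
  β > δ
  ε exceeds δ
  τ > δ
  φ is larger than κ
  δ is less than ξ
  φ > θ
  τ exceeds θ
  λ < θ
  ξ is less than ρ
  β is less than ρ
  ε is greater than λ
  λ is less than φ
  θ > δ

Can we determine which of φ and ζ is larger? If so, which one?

undetermined

Following every chain through φ: below φ we get γ, δ, λ, θ, κ.
ζ is not reached, and no chain runs the other way from ζ to φ.
So the given relations leave the order of φ and ζ undetermined.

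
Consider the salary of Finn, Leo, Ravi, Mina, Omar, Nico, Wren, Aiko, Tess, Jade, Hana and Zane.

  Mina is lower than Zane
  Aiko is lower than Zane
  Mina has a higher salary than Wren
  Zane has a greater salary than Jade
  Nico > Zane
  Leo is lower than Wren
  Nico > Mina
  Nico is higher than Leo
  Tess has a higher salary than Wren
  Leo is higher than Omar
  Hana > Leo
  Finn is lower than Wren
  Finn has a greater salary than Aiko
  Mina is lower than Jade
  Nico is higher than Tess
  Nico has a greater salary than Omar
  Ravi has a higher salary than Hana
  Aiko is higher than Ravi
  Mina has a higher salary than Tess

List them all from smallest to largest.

Omar < Leo < Hana < Ravi < Aiko < Finn < Wren < Tess < Mina < Jade < Zane < Nico

The consecutive links are each given: Omar < Leo; Leo < Hana; Hana < Ravi; Ravi < Aiko; Aiko < Finn; Finn < Wren; Wren < Tess; Tess < Mina; Mina < Jade; Jade < Zane; Zane < Nico.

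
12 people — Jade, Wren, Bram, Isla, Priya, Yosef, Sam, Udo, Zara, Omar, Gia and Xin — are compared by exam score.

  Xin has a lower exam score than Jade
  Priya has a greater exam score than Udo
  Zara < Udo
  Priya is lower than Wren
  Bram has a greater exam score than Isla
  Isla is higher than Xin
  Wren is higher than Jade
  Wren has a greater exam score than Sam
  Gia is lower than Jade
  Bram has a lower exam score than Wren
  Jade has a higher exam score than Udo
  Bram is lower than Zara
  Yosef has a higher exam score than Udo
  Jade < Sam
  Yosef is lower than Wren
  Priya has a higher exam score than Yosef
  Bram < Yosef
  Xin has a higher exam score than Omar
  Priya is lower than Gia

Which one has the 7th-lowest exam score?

Chaining the given pairs: Omar < Xin < Isla < Bram < Zara < Udo < Yosef < Priya < Gia < Jade < Sam < Wren.
Counting 7 from the smallest end gives Yosef.

Yosef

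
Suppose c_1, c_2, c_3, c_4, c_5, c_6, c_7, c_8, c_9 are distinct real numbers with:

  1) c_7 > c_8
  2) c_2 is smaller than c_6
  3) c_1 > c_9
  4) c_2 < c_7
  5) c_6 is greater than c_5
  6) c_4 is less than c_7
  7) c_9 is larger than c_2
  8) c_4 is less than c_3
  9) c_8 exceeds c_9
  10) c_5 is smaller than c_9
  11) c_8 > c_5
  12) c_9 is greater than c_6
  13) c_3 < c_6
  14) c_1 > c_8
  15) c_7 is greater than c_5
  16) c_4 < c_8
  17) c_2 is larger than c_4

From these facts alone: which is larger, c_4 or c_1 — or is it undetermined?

The relevant relations are c_4 < c_3; c_3 < c_6; c_6 < c_9; c_9 < c_8; c_8 < c_1.
Chaining these gives c_4 < c_3 < c_6 < c_9 < c_8 < c_1.
So c_1 is larger.

c_1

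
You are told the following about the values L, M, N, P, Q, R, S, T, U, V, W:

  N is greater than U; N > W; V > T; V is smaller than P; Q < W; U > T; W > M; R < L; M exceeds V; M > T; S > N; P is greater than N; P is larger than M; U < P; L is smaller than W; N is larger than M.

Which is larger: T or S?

Chaining the given relations: T < V < M < W < N < S.
So T < S; S is the larger of the two.

S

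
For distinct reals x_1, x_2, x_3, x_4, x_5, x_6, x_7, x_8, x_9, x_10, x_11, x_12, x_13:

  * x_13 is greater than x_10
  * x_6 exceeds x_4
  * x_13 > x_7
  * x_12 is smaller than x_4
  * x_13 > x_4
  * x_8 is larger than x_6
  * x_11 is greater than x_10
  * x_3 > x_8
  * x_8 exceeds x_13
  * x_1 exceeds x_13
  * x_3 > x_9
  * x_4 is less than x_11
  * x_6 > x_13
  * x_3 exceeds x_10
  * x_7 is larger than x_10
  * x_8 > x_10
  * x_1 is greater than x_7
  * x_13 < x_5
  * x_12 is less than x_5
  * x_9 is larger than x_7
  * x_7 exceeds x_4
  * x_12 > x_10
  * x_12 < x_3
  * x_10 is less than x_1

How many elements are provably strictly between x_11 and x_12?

1

The relations place x_12 below x_11. An element lies strictly between them when it is forced above x_12 and also forced below x_11.
Above x_12: {x_4, x_7, x_13, x_6, x_9, x_1, x_8, x_3, x_5}. Below x_11: {x_10, x_4}.
Intersection: {x_4} — 1.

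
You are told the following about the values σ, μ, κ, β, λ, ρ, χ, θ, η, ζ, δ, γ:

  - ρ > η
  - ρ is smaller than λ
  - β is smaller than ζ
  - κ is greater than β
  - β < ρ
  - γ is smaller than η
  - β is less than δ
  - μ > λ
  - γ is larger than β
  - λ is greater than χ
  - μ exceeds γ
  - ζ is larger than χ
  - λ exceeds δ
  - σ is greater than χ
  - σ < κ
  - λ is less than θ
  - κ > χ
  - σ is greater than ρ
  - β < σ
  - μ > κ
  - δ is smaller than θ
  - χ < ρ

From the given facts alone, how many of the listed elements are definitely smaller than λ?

6

Directly below λ: χ, ρ, δ.
One step further: β, η (5 so far).
One step further: γ (6 so far).
No other element is forced below λ by the given relations, so the count is 6.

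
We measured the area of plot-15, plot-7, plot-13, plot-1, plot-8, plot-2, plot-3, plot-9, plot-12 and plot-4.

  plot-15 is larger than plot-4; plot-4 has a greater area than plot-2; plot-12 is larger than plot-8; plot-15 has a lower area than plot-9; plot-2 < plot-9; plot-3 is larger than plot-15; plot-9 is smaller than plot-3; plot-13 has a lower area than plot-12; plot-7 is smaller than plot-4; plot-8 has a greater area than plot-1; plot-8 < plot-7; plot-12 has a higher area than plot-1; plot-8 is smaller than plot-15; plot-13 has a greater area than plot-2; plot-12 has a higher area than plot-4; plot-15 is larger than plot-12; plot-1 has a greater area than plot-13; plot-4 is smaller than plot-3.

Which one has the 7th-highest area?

Piecing the relations together gives one ordering: plot-2 < plot-13 < plot-1 < plot-8 < plot-7 < plot-4 < plot-12 < plot-15 < plot-9 < plot-3.
Counting 7 from the largest end gives plot-8.

plot-8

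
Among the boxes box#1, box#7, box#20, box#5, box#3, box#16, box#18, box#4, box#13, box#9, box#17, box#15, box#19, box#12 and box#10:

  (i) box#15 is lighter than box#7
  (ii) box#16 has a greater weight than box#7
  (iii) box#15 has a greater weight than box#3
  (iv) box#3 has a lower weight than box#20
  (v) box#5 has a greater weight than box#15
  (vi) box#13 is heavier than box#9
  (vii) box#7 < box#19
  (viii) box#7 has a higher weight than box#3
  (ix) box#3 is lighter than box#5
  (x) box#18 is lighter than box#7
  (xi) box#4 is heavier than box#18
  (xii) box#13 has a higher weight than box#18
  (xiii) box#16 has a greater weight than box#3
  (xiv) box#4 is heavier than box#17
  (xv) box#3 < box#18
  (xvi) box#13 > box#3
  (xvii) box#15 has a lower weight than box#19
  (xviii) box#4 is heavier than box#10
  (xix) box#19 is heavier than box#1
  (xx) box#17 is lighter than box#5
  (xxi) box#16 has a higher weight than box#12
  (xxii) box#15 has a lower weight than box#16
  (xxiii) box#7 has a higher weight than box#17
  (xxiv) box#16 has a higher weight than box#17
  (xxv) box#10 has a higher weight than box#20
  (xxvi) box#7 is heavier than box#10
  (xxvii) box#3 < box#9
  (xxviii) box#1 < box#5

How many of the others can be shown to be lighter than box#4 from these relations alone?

Directly below box#4: box#17, box#18, box#10.
One step further: box#3, box#20 (5 so far).
Nothing else is reachable below box#4; 5 in all.

5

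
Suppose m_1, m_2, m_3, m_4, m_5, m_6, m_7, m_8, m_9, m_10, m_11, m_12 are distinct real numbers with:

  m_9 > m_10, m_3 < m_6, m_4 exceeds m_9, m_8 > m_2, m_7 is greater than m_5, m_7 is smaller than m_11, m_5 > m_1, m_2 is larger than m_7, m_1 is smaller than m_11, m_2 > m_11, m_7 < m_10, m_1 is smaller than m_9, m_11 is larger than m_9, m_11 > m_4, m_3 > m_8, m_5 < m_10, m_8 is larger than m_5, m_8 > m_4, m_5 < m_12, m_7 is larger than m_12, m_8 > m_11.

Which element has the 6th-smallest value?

m_9

Chaining the given pairs: m_1 < m_5 < m_12 < m_7 < m_10 < m_9 < m_4 < m_11 < m_2 < m_8 < m_3 < m_6.
The 6th smallest is m_9.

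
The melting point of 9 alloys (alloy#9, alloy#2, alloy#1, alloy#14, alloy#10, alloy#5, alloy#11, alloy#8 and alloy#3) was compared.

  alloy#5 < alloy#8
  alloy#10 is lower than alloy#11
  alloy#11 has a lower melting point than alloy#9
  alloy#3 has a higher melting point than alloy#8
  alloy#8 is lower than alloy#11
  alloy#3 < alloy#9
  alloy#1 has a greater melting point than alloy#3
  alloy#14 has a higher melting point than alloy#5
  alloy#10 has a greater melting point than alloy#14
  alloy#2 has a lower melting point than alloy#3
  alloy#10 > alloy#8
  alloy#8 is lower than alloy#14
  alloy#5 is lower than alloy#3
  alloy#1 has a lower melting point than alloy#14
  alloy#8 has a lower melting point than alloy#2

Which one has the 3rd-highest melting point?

Chaining the given pairs: alloy#5 < alloy#8 < alloy#2 < alloy#3 < alloy#1 < alloy#14 < alloy#10 < alloy#11 < alloy#9.
Counting 3 from the largest end gives alloy#10.

alloy#10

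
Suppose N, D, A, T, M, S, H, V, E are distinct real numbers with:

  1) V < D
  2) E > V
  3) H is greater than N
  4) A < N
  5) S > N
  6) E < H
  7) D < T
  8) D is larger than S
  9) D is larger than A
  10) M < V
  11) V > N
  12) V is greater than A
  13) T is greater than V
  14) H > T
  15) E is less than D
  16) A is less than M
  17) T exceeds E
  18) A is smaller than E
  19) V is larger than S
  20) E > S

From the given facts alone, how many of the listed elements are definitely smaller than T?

From T the given relations immediately reach V, E, D.
From those, A, N, S, M — 7 in total.
No other element is forced below T by the given relations, so the count is 7.

7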